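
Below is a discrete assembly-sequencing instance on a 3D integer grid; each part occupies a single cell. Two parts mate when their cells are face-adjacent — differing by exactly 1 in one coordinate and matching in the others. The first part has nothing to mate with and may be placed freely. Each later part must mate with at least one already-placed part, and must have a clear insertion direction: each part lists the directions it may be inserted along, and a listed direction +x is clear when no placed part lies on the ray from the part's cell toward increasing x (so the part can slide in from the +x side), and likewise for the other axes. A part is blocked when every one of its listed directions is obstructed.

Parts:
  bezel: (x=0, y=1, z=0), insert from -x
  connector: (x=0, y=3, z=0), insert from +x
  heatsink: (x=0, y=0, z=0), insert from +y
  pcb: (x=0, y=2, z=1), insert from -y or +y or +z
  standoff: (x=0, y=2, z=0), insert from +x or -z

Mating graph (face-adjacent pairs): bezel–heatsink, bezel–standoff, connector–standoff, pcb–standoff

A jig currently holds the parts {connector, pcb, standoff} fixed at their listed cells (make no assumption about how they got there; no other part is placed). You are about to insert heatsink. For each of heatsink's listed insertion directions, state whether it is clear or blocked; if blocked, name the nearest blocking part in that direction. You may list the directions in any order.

+y: blocked by standoff

+y: nearest on ray is standoff@(0, 2, 0) ⇒ blocked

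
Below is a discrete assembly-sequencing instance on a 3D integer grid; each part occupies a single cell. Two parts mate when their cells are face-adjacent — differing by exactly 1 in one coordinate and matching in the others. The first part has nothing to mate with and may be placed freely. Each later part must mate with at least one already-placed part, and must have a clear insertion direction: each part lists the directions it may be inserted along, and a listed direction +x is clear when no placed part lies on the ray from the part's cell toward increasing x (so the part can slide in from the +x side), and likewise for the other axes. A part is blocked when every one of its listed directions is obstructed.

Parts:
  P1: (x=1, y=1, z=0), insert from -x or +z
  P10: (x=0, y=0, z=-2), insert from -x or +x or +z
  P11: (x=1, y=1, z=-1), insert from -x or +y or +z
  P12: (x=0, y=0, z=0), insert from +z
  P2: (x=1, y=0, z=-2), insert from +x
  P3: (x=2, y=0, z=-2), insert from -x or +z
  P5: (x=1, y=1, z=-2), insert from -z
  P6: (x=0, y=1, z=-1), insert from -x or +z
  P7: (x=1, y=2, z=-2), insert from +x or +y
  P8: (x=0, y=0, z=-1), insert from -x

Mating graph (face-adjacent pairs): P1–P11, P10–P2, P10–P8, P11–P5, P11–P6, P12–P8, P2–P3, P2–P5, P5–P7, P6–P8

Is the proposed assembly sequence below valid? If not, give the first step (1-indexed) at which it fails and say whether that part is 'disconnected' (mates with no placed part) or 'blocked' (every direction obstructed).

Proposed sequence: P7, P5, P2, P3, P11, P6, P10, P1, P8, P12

Valid

1. P7@(1, 2, -2) [+x clear] — {P7}
2. P5@(1, 1, -2) [-z clear] — {P5, P7}
3. P2@(1, 0, -2) [+x clear] — {P2, P5, P7}
4. P3@(2, 0, -2) [+z clear] — {P2, P3, P5, P7}
5. P11@(1, 1, -1) [-x clear] — {P11, P2, P3, P5, P7}
6. P6@(0, 1, -1) [-x clear] — {P11, P2, P3, P5, P6, P7}
7. P10@(0, 0, -2) [-x clear] — {P10, P11, P2, P3, P5, P6, P7}
8. P1@(1, 1, 0) [-x clear] — {P1, P10, P11, P2, P3, P5, P6, P7}
9. P8@(0, 0, -1) [-x clear] — {P1, P10, P11, P2, P3, P5, P6, P7, P8}
10. P12@(0, 0, 0) [+z clear] — {P1, P10, P11, P12, P2, P3, P5, P6, P7, P8}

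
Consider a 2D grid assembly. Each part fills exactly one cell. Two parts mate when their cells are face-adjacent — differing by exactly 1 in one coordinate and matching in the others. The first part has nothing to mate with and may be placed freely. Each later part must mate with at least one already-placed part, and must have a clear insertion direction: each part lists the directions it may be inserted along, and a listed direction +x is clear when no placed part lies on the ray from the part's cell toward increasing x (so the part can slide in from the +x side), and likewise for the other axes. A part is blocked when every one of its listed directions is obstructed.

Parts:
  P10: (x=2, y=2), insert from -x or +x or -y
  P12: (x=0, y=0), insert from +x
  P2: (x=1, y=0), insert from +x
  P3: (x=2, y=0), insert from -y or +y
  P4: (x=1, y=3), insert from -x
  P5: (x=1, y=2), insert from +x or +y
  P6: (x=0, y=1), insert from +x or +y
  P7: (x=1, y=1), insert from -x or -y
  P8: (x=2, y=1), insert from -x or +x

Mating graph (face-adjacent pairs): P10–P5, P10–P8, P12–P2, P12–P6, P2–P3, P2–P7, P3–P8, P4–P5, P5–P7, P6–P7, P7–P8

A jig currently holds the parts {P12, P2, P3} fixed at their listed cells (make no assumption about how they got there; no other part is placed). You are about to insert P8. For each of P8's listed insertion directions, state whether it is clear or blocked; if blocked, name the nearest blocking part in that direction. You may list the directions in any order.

-x: ray from P8(2, 1) has no placed part ⇒ clear
+x: ray from P8(2, 1) has no placed part ⇒ clear

+x: clear; -x: clear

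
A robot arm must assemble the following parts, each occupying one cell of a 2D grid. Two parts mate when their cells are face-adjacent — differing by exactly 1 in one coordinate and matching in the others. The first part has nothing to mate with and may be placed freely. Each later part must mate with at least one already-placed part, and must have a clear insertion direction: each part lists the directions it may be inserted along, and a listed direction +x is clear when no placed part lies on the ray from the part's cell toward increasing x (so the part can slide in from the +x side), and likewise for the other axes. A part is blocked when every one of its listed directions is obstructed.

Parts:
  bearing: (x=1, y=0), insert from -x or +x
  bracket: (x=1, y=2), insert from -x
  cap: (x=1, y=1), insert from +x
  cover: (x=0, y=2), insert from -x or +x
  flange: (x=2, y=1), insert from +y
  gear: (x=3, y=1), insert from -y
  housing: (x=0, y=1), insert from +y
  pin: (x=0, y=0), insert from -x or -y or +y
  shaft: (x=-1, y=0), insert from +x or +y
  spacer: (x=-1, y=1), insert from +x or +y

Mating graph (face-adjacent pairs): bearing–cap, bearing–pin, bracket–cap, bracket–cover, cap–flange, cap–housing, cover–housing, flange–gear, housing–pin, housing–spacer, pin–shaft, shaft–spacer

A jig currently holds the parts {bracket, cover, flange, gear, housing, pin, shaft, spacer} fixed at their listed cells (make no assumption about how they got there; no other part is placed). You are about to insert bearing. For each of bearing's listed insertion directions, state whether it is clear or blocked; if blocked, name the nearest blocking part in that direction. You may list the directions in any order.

-x: nearest on ray is pin@(0, 0) ⇒ blocked
+x: ray from bearing(1, 0) has no placed part ⇒ clear

+x: clear; -x: blocked by pin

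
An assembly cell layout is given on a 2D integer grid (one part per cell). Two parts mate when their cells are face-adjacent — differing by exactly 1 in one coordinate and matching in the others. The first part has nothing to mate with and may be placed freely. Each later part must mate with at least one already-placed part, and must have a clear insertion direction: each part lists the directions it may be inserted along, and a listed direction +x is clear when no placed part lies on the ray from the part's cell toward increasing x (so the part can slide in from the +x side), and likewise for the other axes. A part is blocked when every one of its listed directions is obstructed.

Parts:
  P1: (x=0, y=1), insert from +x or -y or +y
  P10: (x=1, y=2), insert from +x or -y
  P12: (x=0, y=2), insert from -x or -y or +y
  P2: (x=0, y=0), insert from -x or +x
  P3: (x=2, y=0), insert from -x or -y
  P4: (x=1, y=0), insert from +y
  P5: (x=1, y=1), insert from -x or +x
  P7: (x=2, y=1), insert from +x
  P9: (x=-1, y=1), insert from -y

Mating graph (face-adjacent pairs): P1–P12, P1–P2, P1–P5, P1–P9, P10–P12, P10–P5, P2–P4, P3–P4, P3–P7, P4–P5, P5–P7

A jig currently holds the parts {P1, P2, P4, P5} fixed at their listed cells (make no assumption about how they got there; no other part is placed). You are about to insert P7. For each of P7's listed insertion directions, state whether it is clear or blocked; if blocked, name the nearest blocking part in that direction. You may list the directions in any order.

+x: ray from P7(2, 1) has no placed part ⇒ clear

+x: clear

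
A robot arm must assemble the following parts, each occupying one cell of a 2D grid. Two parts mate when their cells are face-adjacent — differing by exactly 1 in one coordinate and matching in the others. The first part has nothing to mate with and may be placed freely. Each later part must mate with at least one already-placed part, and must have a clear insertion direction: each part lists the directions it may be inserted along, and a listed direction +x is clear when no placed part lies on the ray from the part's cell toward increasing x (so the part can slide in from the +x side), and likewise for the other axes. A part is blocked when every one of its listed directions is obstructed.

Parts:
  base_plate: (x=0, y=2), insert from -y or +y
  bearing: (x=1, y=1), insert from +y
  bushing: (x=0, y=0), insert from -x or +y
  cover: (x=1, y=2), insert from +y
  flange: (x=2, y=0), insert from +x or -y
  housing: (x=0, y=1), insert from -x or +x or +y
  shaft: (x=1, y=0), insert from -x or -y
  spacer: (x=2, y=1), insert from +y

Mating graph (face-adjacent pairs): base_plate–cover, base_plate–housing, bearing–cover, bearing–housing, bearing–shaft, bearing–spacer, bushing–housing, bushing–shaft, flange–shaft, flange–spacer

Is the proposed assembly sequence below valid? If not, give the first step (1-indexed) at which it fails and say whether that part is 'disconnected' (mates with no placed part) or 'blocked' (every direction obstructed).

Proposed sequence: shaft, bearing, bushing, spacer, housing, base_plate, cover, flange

1. shaft@(1, 0) [-x clear] — {shaft}
2. bearing@(1, 1) [+y clear] — {bearing, shaft}
3. bushing@(0, 0) [-x clear] — {bearing, bushing, shaft}
4. spacer@(2, 1) [+y clear] — {bearing, bushing, shaft, spacer}
5. housing@(0, 1) [-x clear] — {bearing, bushing, housing, shaft, spacer}
6. base_plate@(0, 2) [+y clear] — {base_plate, bearing, bushing, housing, shaft, spacer}
7. cover@(1, 2) [+y clear] — {base_plate, bearing, bushing, cover, housing, shaft, spacer}
8. flange@(2, 0) [+x clear] — {base_plate, bearing, bushing, cover, flange, housing, shaft, spacer}

Valid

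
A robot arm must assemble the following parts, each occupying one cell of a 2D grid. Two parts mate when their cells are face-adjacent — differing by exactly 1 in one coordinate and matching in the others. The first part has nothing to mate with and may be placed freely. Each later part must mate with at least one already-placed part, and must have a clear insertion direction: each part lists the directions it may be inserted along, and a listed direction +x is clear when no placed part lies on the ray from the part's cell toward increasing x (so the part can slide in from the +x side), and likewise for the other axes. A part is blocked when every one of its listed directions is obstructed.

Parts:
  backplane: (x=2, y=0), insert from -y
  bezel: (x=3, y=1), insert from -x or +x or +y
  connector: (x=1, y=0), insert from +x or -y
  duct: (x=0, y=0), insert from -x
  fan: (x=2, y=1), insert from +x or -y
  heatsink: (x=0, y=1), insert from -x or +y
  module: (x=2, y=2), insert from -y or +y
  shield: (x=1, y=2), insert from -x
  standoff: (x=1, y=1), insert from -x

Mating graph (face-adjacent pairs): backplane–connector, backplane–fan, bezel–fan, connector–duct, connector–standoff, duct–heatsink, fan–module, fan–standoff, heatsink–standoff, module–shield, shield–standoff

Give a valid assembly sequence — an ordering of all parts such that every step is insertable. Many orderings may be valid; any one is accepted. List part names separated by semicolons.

shield; standoff; connector; fan; bezel; duct; heatsink; backplane; module

1. shield@(1, 2) [-x clear] — {shield}
2. standoff@(1, 1) [-x clear] — {shield, standoff}
3. connector@(1, 0) [+x clear] — {connector, shield, standoff}
4. fan@(2, 1) [+x clear] — {connector, fan, shield, standoff}
5. bezel@(3, 1) [+x clear] — {bezel, connector, fan, shield, standoff}
6. duct@(0, 0) [-x clear] — {bezel, connector, duct, fan, shield, standoff}
7. heatsink@(0, 1) [-x clear] — {bezel, connector, duct, fan, heatsink, shield, standoff}
8. backplane@(2, 0) [-y clear] — {backplane, bezel, connector, duct, fan, heatsink, shield, standoff}
9. module@(2, 2) [+y clear] — {backplane, bezel, connector, duct, fan, heatsink, module, shield, standoff}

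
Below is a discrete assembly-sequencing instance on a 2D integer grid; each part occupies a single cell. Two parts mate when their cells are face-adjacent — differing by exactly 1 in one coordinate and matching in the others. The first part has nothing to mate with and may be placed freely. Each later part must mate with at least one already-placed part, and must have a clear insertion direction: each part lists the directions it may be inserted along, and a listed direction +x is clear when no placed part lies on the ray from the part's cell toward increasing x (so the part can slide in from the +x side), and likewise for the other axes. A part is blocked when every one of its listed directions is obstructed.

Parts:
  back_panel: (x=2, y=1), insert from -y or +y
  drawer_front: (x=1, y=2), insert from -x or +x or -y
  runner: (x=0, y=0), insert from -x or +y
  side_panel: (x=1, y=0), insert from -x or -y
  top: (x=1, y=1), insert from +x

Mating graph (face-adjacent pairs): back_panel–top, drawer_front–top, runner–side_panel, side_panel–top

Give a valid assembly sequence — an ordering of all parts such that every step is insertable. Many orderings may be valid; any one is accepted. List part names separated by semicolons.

1. drawer_front@(1, 2) [-x clear] — {drawer_front}
2. top@(1, 1) [+x clear] — {drawer_front, top}
3. back_panel@(2, 1) [-y clear] — {back_panel, drawer_front, top}
4. side_panel@(1, 0) [-x clear] — {back_panel, drawer_front, side_panel, top}
5. runner@(0, 0) [-x clear] — {back_panel, drawer_front, runner, side_panel, top}

drawer_front; top; back_panel; side_panel; runner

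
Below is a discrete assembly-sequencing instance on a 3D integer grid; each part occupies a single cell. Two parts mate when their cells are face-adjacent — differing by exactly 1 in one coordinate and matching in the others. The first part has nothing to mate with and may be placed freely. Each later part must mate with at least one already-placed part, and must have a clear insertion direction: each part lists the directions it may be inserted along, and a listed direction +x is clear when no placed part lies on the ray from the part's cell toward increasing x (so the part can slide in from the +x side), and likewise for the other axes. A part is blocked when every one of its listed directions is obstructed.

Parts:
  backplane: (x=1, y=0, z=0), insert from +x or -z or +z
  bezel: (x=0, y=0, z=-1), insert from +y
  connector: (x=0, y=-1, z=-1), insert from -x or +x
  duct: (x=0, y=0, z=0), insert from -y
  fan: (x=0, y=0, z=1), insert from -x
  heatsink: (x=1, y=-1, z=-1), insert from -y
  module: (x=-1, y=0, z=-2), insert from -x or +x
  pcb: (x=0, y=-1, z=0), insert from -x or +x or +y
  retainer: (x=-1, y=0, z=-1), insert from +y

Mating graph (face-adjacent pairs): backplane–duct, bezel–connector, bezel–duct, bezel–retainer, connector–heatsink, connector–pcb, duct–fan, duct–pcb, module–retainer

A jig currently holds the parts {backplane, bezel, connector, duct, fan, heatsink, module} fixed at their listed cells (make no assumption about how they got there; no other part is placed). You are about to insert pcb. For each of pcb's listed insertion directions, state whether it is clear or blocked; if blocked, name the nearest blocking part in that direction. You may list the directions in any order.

+x: clear; +y: blocked by duct; -x: clear

-x: ray from pcb(0, -1, 0) has no placed part ⇒ clear
+x: ray from pcb(0, -1, 0) has no placed part ⇒ clear
+y: nearest on ray is duct@(0, 0, 0) ⇒ blocked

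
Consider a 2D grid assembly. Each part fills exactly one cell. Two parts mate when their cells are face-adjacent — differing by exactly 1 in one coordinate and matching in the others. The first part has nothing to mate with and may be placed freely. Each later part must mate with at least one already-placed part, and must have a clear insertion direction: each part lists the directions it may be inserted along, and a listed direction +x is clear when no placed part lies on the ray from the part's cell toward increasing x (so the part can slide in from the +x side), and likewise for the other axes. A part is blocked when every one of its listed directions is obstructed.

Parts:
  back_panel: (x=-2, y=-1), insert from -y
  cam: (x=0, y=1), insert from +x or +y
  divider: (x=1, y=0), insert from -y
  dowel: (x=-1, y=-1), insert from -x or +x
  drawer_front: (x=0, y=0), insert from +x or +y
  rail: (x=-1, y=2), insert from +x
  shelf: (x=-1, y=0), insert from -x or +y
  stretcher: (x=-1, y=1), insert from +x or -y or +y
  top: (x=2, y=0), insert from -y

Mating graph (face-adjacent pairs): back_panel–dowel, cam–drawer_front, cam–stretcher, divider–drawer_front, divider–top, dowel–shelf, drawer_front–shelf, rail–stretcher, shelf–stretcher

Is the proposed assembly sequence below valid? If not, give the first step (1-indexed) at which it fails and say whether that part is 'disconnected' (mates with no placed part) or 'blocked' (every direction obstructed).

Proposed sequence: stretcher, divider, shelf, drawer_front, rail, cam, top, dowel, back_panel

Invalid at step 2 (disconnected)

1. stretcher@(-1, 1) [+x clear] — {stretcher}
2. divider@(1, 0) — no placed neighbour ⇒ disconnected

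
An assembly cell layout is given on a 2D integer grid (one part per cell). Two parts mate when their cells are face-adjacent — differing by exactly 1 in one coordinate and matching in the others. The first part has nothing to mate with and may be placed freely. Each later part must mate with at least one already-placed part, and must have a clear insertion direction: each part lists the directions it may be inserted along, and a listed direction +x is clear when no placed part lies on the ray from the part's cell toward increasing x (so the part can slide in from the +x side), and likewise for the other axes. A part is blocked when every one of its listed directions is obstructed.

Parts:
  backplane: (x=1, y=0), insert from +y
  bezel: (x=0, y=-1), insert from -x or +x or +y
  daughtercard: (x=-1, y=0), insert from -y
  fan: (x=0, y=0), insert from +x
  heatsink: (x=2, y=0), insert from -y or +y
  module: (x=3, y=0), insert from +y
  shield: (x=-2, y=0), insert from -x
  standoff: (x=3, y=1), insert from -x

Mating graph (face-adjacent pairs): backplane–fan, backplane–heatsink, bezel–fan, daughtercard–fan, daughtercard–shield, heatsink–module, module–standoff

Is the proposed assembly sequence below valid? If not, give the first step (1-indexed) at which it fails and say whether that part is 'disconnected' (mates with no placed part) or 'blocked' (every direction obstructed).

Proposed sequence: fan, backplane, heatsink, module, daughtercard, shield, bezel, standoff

1. fan@(0, 0) [+x clear] — {fan}
2. backplane@(1, 0) [+y clear] — {backplane, fan}
3. heatsink@(2, 0) [-y clear] — {backplane, fan, heatsink}
4. module@(3, 0) [+y clear] — {backplane, fan, heatsink, module}
5. daughtercard@(-1, 0) [-y clear] — {backplane, daughtercard, fan, heatsink, module}
6. shield@(-2, 0) [-x clear] — {backplane, daughtercard, fan, heatsink, module, shield}
7. bezel@(0, -1) [-x clear] — {backplane, bezel, daughtercard, fan, heatsink, module, shield}
8. standoff@(3, 1) [-x clear] — {backplane, bezel, daughtercard, fan, heatsink, module, shield, standoff}

Valid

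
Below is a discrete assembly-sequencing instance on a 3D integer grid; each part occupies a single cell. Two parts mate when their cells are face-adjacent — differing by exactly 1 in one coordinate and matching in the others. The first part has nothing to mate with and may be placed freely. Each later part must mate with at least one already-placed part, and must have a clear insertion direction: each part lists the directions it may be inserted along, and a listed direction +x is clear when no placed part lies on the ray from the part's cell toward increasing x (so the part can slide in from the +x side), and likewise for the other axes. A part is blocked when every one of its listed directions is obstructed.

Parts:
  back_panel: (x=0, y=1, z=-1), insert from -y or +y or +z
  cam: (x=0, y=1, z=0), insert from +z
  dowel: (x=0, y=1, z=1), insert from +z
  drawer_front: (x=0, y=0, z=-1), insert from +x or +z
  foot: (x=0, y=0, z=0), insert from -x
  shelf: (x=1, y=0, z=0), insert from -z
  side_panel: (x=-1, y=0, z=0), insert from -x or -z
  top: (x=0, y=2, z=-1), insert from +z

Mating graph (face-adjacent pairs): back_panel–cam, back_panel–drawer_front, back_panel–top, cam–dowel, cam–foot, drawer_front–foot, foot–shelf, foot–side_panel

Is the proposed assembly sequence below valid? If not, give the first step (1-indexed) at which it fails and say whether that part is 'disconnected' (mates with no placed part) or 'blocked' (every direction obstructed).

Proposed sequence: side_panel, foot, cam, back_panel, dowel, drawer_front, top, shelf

1. side_panel@(-1, 0, 0) [-x clear] — {side_panel}
2. foot@(0, 0, 0) — -x all obstructed ⇒ blocked

Invalid at step 2 (blocked)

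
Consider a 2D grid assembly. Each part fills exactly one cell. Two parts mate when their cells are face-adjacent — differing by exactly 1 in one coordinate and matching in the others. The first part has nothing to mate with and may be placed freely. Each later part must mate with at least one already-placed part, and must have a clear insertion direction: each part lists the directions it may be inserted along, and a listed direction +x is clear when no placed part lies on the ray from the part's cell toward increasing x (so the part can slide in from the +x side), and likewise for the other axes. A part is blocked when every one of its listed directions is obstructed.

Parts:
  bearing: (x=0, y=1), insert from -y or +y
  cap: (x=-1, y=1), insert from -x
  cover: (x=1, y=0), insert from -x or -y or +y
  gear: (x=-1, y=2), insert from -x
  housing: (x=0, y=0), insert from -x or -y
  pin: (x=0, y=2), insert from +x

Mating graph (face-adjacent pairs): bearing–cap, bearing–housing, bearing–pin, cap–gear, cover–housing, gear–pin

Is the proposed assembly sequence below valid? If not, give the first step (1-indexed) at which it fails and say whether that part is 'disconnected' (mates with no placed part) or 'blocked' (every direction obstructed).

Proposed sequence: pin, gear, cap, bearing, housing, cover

1. pin@(0, 2) [+x clear] — {pin}
2. gear@(-1, 2) [-x clear] — {gear, pin}
3. cap@(-1, 1) [-x clear] — {cap, gear, pin}
4. bearing@(0, 1) [-y clear] — {bearing, cap, gear, pin}
5. housing@(0, 0) [-x clear] — {bearing, cap, gear, housing, pin}
6. cover@(1, 0) [-y clear] — {bearing, cap, cover, gear, housing, pin}

Valid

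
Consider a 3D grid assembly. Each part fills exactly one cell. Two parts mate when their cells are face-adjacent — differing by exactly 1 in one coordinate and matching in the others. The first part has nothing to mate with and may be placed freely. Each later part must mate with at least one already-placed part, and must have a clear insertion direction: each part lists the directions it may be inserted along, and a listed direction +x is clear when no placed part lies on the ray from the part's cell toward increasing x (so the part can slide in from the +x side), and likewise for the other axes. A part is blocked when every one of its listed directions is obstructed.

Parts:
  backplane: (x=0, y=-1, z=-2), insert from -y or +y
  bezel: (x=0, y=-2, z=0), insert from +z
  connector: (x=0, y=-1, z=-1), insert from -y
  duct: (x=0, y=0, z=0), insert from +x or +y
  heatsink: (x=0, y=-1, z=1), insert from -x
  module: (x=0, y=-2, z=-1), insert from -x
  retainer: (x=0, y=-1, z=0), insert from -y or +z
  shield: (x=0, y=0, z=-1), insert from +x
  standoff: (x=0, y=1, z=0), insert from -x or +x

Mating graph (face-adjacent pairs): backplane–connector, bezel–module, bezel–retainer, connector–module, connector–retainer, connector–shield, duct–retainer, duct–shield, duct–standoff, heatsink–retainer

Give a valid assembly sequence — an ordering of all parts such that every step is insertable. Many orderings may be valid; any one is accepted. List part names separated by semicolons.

1. heatsink@(0, -1, 1) [-x clear] — {heatsink}
2. retainer@(0, -1, 0) [-y clear] — {heatsink, retainer}
3. bezel@(0, -2, 0) [+z clear] — {bezel, heatsink, retainer}
4. connector@(0, -1, -1) [-y clear] — {bezel, connector, heatsink, retainer}
5. module@(0, -2, -1) [-x clear] — {bezel, connector, heatsink, module, retainer}
6. shield@(0, 0, -1) [+x clear] — {bezel, connector, heatsink, module, retainer, shield}
7. backplane@(0, -1, -2) [-y clear] — {backplane, bezel, connector, heatsink, module, retainer, shield}
8. duct@(0, 0, 0) [+x clear] — {backplane, bezel, connector, duct, heatsink, module, retainer, shield}
9. standoff@(0, 1, 0) [-x clear] — {backplane, bezel, connector, duct, heatsink, module, retainer, shield, standoff}

heatsink; retainer; bezel; connector; module; shield; backplane; duct; standoff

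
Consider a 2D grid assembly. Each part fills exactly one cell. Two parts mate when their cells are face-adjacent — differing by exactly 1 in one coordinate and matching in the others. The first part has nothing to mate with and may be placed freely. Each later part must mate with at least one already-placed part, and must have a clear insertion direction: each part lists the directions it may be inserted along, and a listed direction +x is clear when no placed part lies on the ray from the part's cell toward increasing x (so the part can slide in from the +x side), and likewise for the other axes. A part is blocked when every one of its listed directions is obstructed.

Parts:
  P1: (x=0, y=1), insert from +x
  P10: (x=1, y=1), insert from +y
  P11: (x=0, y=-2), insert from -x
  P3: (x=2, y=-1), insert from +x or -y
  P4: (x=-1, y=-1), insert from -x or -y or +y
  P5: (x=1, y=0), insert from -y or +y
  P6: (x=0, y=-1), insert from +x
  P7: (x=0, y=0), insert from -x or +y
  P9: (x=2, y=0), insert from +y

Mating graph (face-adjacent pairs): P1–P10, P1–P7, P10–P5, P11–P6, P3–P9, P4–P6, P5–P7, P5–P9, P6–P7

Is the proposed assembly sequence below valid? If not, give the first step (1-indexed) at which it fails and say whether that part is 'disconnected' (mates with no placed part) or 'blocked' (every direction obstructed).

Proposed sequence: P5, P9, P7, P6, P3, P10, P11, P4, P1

1. P5@(1, 0) [-y clear] — {P5}
2. P9@(2, 0) [+y clear] — {P5, P9}
3. P7@(0, 0) [-x clear] — {P5, P7, P9}
4. P6@(0, -1) [+x clear] — {P5, P6, P7, P9}
5. P3@(2, -1) [+x clear] — {P3, P5, P6, P7, P9}
6. P10@(1, 1) [+y clear] — {P10, P3, P5, P6, P7, P9}
7. P11@(0, -2) [-x clear] — {P10, P11, P3, P5, P6, P7, P9}
8. P4@(-1, -1) [-x clear] — {P10, P11, P3, P4, P5, P6, P7, P9}
9. P1@(0, 1) — +x all obstructed ⇒ blocked

Invalid at step 9 (blocked)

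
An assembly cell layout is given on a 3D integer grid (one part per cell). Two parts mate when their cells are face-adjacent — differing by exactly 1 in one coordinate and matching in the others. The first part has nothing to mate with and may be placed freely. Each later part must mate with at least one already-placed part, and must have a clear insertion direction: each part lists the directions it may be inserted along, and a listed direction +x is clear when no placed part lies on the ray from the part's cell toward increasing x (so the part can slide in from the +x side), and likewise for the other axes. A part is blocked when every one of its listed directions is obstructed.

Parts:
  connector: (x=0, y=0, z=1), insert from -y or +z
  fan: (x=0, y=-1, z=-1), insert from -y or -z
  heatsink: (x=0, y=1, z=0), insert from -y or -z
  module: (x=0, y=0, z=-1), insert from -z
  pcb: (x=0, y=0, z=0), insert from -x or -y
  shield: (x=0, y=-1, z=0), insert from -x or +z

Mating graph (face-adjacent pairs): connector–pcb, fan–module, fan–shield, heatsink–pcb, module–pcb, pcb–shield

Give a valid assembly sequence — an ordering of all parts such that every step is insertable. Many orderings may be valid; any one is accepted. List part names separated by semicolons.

fan; module; shield; pcb; connector; heatsink

1. fan@(0, -1, -1) [-y clear] — {fan}
2. module@(0, 0, -1) [-z clear] — {fan, module}
3. shield@(0, -1, 0) [-x clear] — {fan, module, shield}
4. pcb@(0, 0, 0) [-x clear] — {fan, module, pcb, shield}
5. connector@(0, 0, 1) [-y clear] — {connector, fan, module, pcb, shield}
6. heatsink@(0, 1, 0) [-z clear] — {connector, fan, heatsink, module, pcb, shield}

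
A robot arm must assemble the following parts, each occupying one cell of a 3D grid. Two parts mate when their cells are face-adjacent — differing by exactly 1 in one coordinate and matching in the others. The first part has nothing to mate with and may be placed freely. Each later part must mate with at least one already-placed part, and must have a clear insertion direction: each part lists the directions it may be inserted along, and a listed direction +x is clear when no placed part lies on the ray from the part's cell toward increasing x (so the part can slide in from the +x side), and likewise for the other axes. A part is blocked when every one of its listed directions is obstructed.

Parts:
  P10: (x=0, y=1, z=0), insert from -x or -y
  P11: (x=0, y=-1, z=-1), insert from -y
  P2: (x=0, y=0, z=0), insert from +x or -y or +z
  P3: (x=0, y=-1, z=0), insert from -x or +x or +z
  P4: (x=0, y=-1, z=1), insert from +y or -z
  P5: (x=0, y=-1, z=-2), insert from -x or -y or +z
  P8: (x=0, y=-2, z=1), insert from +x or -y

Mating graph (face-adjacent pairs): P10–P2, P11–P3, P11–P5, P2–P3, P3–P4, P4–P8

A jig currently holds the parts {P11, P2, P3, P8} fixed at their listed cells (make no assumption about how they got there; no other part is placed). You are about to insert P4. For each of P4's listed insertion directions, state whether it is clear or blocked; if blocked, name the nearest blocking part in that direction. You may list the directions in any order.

+y: clear; -z: blocked by P3

+y: ray from P4(0, -1, 1) has no placed part ⇒ clear
-z: nearest on ray is P3@(0, -1, 0) ⇒ blocked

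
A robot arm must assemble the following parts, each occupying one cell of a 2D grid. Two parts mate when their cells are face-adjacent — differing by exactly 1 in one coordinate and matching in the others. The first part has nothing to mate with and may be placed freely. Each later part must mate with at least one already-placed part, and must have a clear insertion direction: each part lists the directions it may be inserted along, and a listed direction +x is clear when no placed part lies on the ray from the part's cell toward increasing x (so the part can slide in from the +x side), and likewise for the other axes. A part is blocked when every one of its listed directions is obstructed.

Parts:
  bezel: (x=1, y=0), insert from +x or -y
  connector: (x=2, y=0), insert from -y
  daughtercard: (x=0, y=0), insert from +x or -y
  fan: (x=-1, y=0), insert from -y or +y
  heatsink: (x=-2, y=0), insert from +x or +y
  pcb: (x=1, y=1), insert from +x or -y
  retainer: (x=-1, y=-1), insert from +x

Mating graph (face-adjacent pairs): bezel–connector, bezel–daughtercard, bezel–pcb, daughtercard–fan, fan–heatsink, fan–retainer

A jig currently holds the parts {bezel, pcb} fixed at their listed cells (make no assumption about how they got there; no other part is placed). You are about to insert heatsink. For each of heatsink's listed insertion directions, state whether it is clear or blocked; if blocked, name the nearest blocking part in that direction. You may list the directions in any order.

+x: blocked by bezel; +y: clear

+x: nearest on ray is bezel@(1, 0) ⇒ blocked
+y: ray from heatsink(-2, 0) has no placed part ⇒ clear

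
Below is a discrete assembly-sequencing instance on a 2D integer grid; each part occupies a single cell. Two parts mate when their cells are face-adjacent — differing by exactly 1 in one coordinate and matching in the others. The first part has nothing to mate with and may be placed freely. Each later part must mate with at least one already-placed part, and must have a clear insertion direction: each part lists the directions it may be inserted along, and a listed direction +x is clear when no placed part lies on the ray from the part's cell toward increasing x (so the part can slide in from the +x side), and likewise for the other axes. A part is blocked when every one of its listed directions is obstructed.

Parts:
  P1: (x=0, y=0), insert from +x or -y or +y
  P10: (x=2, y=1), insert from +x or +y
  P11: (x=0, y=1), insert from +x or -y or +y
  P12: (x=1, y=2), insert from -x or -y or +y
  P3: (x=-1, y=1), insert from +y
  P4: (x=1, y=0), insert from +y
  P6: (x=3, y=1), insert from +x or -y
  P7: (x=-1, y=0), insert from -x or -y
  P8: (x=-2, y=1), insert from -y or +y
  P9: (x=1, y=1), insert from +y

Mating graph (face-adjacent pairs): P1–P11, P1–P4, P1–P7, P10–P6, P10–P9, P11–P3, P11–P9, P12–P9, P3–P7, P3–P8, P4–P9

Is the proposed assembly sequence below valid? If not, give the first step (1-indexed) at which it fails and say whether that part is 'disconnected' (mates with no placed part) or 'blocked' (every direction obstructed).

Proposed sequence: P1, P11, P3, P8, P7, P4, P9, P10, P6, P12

Valid

1. P1@(0, 0) [+x clear] — {P1}
2. P11@(0, 1) [+x clear] — {P1, P11}
3. P3@(-1, 1) [+y clear] — {P1, P11, P3}
4. P8@(-2, 1) [-y clear] — {P1, P11, P3, P8}
5. P7@(-1, 0) [-x clear] — {P1, P11, P3, P7, P8}
6. P4@(1, 0) [+y clear] — {P1, P11, P3, P4, P7, P8}
7. P9@(1, 1) [+y clear] — {P1, P11, P3, P4, P7, P8, P9}
8. P10@(2, 1) [+x clear] — {P1, P10, P11, P3, P4, P7, P8, P9}
9. P6@(3, 1) [+x clear] — {P1, P10, P11, P3, P4, P6, P7, P8, P9}
10. P12@(1, 2) [-x clear] — {P1, P10, P11, P12, P3, P4, P6, P7, P8, P9}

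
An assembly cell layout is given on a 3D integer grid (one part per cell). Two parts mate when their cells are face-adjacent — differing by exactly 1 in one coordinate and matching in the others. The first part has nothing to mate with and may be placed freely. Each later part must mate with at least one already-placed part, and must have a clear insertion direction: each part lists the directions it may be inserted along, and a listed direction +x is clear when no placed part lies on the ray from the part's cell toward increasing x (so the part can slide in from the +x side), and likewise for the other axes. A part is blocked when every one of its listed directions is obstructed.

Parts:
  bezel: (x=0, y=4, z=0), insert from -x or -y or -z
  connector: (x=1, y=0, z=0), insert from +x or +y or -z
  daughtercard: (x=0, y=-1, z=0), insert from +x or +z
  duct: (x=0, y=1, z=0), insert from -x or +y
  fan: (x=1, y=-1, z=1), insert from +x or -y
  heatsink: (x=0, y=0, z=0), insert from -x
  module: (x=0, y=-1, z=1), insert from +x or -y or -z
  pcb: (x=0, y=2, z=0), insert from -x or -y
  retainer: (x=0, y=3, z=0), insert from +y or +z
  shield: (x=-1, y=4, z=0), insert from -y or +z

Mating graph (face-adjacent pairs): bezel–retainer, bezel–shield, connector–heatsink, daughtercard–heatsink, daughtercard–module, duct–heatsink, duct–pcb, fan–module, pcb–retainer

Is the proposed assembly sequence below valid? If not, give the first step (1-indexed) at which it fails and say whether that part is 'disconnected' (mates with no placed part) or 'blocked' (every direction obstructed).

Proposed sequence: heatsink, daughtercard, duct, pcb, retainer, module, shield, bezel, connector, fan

Invalid at step 7 (disconnected)

1. heatsink@(0, 0, 0) [-x clear] — {heatsink}
2. daughtercard@(0, -1, 0) [+x clear] — {daughtercard, heatsink}
3. duct@(0, 1, 0) [-x clear] — {daughtercard, duct, heatsink}
4. pcb@(0, 2, 0) [-x clear] — {daughtercard, duct, heatsink, pcb}
5. retainer@(0, 3, 0) [+y clear] — {daughtercard, duct, heatsink, pcb, retainer}
6. module@(0, -1, 1) [+x clear] — {daughtercard, duct, heatsink, module, pcb, retainer}
7. shield@(-1, 4, 0) — no placed neighbour ⇒ disconnected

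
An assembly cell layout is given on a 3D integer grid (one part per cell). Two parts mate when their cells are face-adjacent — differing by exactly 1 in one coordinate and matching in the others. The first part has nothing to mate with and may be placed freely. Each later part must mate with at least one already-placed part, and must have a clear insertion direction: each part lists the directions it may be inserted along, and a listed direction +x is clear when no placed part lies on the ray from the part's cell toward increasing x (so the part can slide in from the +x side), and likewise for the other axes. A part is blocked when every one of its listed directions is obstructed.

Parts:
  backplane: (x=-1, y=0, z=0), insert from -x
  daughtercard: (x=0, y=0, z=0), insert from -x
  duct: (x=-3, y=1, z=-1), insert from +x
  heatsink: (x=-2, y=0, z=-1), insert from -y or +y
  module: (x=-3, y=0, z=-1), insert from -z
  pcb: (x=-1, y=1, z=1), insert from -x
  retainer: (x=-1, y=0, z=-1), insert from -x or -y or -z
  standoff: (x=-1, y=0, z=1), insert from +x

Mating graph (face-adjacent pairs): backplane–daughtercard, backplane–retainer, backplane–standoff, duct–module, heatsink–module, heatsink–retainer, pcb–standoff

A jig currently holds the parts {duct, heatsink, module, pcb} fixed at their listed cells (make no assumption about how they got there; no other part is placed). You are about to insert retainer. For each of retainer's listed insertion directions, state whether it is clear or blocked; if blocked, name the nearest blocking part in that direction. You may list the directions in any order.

-x: nearest on ray is heatsink@(-2, 0, -1) ⇒ blocked
-y: ray from retainer(-1, 0, -1) has no placed part ⇒ clear
-z: ray from retainer(-1, 0, -1) has no placed part ⇒ clear

-x: blocked by heatsink; -y: clear; -z: clear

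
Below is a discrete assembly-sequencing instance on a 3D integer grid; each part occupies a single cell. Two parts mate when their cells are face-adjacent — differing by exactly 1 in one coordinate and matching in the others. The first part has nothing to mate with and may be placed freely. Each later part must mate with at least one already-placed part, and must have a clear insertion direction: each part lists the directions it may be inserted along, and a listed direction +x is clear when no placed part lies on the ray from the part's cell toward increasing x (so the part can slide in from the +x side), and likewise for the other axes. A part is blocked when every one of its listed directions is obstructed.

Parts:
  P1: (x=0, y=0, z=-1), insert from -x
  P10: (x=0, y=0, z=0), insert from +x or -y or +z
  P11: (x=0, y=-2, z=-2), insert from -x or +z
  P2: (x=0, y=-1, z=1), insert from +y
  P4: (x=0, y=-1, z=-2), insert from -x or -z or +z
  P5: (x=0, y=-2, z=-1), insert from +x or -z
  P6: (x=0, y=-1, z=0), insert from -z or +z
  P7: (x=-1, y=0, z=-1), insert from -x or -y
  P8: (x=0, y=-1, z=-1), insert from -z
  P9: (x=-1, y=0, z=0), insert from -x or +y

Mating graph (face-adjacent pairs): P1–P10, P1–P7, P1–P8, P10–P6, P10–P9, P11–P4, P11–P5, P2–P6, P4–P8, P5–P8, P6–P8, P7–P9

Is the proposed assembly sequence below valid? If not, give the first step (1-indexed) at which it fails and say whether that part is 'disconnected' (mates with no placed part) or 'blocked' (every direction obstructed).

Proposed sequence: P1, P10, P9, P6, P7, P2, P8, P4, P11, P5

Valid

1. P1@(0, 0, -1) [-x clear] — {P1}
2. P10@(0, 0, 0) [+x clear] — {P1, P10}
3. P9@(-1, 0, 0) [-x clear] — {P1, P10, P9}
4. P6@(0, -1, 0) [-z clear] — {P1, P10, P6, P9}
5. P7@(-1, 0, -1) [-x clear] — {P1, P10, P6, P7, P9}
6. P2@(0, -1, 1) [+y clear] — {P1, P10, P2, P6, P7, P9}
7. P8@(0, -1, -1) [-z clear] — {P1, P10, P2, P6, P7, P8, P9}
8. P4@(0, -1, -2) [-x clear] — {P1, P10, P2, P4, P6, P7, P8, P9}
9. P11@(0, -2, -2) [-x clear] — {P1, P10, P11, P2, P4, P6, P7, P8, P9}
10. P5@(0, -2, -1) [+x clear] — {P1, P10, P11, P2, P4, P5, P6, P7, P8, P9}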